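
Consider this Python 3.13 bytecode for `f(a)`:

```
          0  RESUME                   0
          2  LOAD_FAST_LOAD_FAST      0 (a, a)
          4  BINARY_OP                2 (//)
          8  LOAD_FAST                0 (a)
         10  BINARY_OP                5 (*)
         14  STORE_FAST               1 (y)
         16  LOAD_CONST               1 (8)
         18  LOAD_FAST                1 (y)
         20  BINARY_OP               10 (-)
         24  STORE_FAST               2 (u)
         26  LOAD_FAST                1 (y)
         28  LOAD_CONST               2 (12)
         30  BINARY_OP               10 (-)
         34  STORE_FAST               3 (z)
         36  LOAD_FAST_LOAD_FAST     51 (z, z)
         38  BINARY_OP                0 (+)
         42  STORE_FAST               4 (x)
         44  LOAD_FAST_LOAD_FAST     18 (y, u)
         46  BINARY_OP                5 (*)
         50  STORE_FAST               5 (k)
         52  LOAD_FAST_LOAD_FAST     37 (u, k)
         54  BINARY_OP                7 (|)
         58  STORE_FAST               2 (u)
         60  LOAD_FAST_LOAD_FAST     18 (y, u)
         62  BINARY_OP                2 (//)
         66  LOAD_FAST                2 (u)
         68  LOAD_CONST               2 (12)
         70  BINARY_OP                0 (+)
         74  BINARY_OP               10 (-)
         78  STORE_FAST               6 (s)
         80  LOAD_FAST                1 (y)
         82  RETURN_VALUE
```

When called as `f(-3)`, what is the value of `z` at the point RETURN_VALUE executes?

-15

LOAD_FAST_LOAD_FAST a,a → push -3,-3. Stack: [-3, -3]
BINARY_OP // → -3 // -3 = 1. Stack: [1]
LOAD_FAST a → push -3. Stack: [1, -3]
BINARY_OP * → 1 * -3 = -3. Stack: [-3]
STORE_FAST y → y=-3. Stack: []
LOAD_CONST → push 8. Stack: [8]
LOAD_FAST y → push -3. Stack: [8, -3]
BINARY_OP - → 8 - -3 = 11. Stack: [11]
STORE_FAST u → u=11. Stack: []
LOAD_FAST y → push -3. Stack: [-3]
LOAD_CONST → push 12. Stack: [-3, 12]
BINARY_OP - → -3 - 12 = -15. Stack: [-15]
STORE_FAST z → z=-15. Stack: []
LOAD_FAST_LOAD_FAST z,z → push -15,-15. Stack: [-15, -15]
BINARY_OP + → -15 + -15 = -30. Stack: [-30]
STORE_FAST x → x=-30. Stack: []
LOAD_FAST_LOAD_FAST y,u → push -3,11. Stack: [-3, 11]
BINARY_OP * → -3 * 11 = -33. Stack: [-33]
STORE_FAST k → k=-33. Stack: []
LOAD_FAST_LOAD_FAST u,k → push 11,-33. Stack: [11, -33]
BINARY_OP | → 11 | -33 = -33. Stack: [-33]
STORE_FAST u → u=-33. Stack: []
LOAD_FAST_LOAD_FAST y,u → push -3,-33. Stack: [-3, -33]
BINARY_OP // → -3 // -33 = 0. Stack: [0]
LOAD_FAST u → push -33. Stack: [0, -33]
LOAD_CONST → push 12. Stack: [0, -33, 12]
BINARY_OP + → -33 + 12 = -21. Stack: [0, -21]
BINARY_OP - → 0 - -21 = 21. Stack: [21]
STORE_FAST s → s=21. Stack: []
LOAD_FAST y → push -3. Stack: [-3]
RETURN_VALUE → return -3.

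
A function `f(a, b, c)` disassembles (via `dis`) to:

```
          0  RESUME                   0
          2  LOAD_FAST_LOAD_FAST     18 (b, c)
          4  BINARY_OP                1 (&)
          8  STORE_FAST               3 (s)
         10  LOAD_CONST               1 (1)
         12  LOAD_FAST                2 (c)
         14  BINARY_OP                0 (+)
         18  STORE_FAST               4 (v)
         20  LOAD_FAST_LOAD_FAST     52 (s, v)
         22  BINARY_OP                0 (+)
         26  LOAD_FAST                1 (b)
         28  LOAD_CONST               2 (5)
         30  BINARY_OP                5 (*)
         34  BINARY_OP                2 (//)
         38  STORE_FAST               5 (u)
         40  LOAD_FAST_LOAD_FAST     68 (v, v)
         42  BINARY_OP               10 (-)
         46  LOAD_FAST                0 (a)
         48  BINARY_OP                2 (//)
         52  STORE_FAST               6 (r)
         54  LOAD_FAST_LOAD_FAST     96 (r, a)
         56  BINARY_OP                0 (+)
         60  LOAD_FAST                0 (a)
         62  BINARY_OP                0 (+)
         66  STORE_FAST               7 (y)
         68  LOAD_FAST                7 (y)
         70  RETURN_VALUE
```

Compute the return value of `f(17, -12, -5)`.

LOAD_FAST_LOAD_FAST b,c → push -12,-5. Stack: [-12, -5]
BINARY_OP & → -12 & -5 = -16. Stack: [-16]
STORE_FAST s → s=-16. Stack: []
LOAD_CONST → push 1. Stack: [1]
LOAD_FAST c → push -5. Stack: [1, -5]
BINARY_OP + → 1 + -5 = -4. Stack: [-4]
STORE_FAST v → v=-4. Stack: []
LOAD_FAST_LOAD_FAST s,v → push -16,-4. Stack: [-16, -4]
BINARY_OP + → -16 + -4 = -20. Stack: [-20]
LOAD_FAST b → push -12. Stack: [-20, -12]
LOAD_CONST → push 5. Stack: [-20, -12, 5]
BINARY_OP * → -12 * 5 = -60. Stack: [-20, -60]
BINARY_OP // → -20 // -60 = 0. Stack: [0]
STORE_FAST u → u=0. Stack: []
LOAD_FAST_LOAD_FAST v,v → push -4,-4. Stack: [-4, -4]
BINARY_OP - → -4 - -4 = 0. Stack: [0]
LOAD_FAST a → push 17. Stack: [0, 17]
BINARY_OP // → 0 // 17 = 0. Stack: [0]
STORE_FAST r → r=0. Stack: []
LOAD_FAST_LOAD_FAST r,a → push 0,17. Stack: [0, 17]
BINARY_OP + → 0 + 17 = 17. Stack: [17]
LOAD_FAST a → push 17. Stack: [17, 17]
BINARY_OP + → 17 + 17 = 34. Stack: [34]
STORE_FAST y → y=34. Stack: []
LOAD_FAST y → push 34. Stack: [34]
RETURN_VALUE → return 34.

34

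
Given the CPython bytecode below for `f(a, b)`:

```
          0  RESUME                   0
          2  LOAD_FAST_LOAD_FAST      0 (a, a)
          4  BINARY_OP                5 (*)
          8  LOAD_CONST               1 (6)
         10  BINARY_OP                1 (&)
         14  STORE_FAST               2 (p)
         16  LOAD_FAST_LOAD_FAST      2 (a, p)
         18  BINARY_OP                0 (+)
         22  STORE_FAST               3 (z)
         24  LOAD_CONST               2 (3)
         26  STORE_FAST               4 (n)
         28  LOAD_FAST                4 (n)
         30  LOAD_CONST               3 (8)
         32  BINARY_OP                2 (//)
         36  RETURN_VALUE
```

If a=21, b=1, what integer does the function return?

0

LOAD_FAST_LOAD_FAST a,a → push 21,21. Stack: [21, 21]
BINARY_OP * → 21 * 21 = 441. Stack: [441]
LOAD_CONST → push 6. Stack: [441, 6]
BINARY_OP & → 441 & 6 = 0. Stack: [0]
STORE_FAST p → p=0. Stack: []
LOAD_FAST_LOAD_FAST a,p → push 21,0. Stack: [21, 0]
BINARY_OP + → 21 + 0 = 21. Stack: [21]
STORE_FAST z → z=21. Stack: []
LOAD_CONST → push 3. Stack: [3]
STORE_FAST n → n=3. Stack: []
LOAD_FAST n → push 3. Stack: [3]
LOAD_CONST → push 8. Stack: [3, 8]
BINARY_OP // → 3 // 8 = 0. Stack: [0]
RETURN_VALUE → return 0.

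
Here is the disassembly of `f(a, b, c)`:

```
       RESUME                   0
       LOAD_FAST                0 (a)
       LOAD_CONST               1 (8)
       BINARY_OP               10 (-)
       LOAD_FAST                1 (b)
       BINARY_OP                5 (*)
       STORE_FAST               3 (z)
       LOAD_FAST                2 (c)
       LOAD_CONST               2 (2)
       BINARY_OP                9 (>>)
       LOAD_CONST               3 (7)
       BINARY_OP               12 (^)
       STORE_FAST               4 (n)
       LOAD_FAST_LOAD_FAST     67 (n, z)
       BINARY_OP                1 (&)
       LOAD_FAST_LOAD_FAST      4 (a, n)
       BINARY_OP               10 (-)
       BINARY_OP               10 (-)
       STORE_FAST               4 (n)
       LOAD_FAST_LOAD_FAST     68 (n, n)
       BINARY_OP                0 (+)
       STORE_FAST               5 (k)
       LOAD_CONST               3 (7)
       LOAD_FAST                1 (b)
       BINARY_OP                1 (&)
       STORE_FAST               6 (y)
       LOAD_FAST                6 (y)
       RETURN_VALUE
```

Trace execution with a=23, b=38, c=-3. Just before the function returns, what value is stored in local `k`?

LOAD_FAST a → push 23. Stack: [23]
LOAD_CONST → push 8. Stack: [23, 8]
BINARY_OP - → 23 - 8 = 15. Stack: [15]
LOAD_FAST b → push 38. Stack: [15, 38]
BINARY_OP * → 15 * 38 = 570. Stack: [570]
STORE_FAST z → z=570. Stack: []
LOAD_FAST c → push -3. Stack: [-3]
LOAD_CONST → push 2. Stack: [-3, 2]
BINARY_OP >> → -3 >> 2 = -1. Stack: [-1]
LOAD_CONST → push 7. Stack: [-1, 7]
BINARY_OP ^ → -1 ^ 7 = -8. Stack: [-8]
STORE_FAST n → n=-8. Stack: []
LOAD_FAST_LOAD_FAST n,z → push -8,570. Stack: [-8, 570]
BINARY_OP & → -8 & 570 = 568. Stack: [568]
LOAD_FAST_LOAD_FAST a,n → push 23,-8. Stack: [568, 23, -8]
BINARY_OP - → 23 - -8 = 31. Stack: [568, 31]
BINARY_OP - → 568 - 31 = 537. Stack: [537]
STORE_FAST n → n=537. Stack: []
LOAD_FAST_LOAD_FAST n,n → push 537,537. Stack: [537, 537]
BINARY_OP + → 537 + 537 = 1074. Stack: [1074]
STORE_FAST k → k=1074. Stack: []
LOAD_CONST → push 7. Stack: [7]
LOAD_FAST b → push 38. Stack: [7, 38]
BINARY_OP & → 7 & 38 = 6. Stack: [6]
STORE_FAST y → y=6. Stack: []
LOAD_FAST y → push 6. Stack: [6]
RETURN_VALUE → return 6.

1074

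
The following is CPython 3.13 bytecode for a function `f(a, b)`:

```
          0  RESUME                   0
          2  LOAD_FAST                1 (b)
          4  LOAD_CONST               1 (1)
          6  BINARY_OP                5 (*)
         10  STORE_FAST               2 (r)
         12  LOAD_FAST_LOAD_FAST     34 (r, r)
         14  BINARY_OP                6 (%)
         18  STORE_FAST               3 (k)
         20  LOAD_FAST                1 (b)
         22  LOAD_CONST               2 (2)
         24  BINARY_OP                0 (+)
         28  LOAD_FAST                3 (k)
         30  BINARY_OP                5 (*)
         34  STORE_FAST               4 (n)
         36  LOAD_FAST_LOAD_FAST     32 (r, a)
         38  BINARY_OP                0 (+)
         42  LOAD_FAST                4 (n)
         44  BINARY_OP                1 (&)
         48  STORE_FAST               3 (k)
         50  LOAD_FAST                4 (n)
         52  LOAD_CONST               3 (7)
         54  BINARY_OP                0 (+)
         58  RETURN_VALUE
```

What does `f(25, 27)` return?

LOAD_FAST b → push 27. Stack: [27]
LOAD_CONST → push 1. Stack: [27, 1]
BINARY_OP * → 27 * 1 = 27. Stack: [27]
STORE_FAST r → r=27. Stack: []
LOAD_FAST_LOAD_FAST r,r → push 27,27. Stack: [27, 27]
BINARY_OP % → 27 % 27 = 0. Stack: [0]
STORE_FAST k → k=0. Stack: []
LOAD_FAST b → push 27. Stack: [27]
LOAD_CONST → push 2. Stack: [27, 2]
BINARY_OP + → 27 + 2 = 29. Stack: [29]
LOAD_FAST k → push 0. Stack: [29, 0]
BINARY_OP * → 29 * 0 = 0. Stack: [0]
STORE_FAST n → n=0. Stack: []
LOAD_FAST_LOAD_FAST r,a → push 27,25. Stack: [27, 25]
BINARY_OP + → 27 + 25 = 52. Stack: [52]
LOAD_FAST n → push 0. Stack: [52, 0]
BINARY_OP & → 52 & 0 = 0. Stack: [0]
STORE_FAST k → k=0. Stack: []
LOAD_FAST n → push 0. Stack: [0]
LOAD_CONST → push 7. Stack: [0, 7]
BINARY_OP + → 0 + 7 = 7. Stack: [7]
RETURN_VALUE → return 7.

7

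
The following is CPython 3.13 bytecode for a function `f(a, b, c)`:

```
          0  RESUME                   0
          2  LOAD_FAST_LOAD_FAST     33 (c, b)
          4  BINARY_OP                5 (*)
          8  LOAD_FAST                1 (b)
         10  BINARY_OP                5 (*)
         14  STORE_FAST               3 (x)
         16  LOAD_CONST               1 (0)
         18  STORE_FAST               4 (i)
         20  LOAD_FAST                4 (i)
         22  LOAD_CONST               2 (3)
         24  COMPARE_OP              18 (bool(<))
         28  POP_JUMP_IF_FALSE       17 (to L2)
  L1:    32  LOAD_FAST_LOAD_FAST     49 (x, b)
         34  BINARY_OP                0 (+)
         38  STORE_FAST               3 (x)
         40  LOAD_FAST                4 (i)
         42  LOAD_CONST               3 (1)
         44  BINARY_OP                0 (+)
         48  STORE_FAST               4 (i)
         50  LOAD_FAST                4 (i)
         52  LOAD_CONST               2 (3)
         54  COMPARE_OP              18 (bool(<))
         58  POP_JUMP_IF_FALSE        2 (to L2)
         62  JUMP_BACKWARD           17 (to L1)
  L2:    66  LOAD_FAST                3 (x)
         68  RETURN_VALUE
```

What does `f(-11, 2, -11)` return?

-38

LOAD_FAST_LOAD_FAST c,b → push -11,2. Stack: [-11, 2]
BINARY_OP * → -11 * 2 = -22. Stack: [-22]
LOAD_FAST b → push 2. Stack: [-22, 2]
BINARY_OP * → -22 * 2 = -44. Stack: [-44]
STORE_FAST x → x=-44. Stack: []
LOAD_CONST → push 0. Stack: [0]
STORE_FAST i → i=0. Stack: []
LOAD_FAST i → push 0. Stack: [0]
LOAD_CONST → push 3. Stack: [0, 3]
COMPARE_OP bool(<) → 0 vs 3 = True. Stack: [True]
POP_JUMP_IF_FALSE → pop True; no jump. Stack: []
LOAD_FAST_LOAD_FAST x,b → push -44,2. Stack: [-44, 2]
BINARY_OP + → -44 + 2 = -42. Stack: [-42]
STORE_FAST x → x=-42. Stack: []
LOAD_FAST i → push 0. Stack: [0]
LOAD_CONST → push 1. Stack: [0, 1]
BINARY_OP + → 0 + 1 = 1. Stack: [1]
STORE_FAST i → i=1. Stack: []
LOAD_FAST i → push 1. Stack: [1]
LOAD_CONST → push 3. Stack: [1, 3]
COMPARE_OP bool(<) → 1 vs 3 = True. Stack: [True]
POP_JUMP_IF_FALSE → pop True; no jump. Stack: []
LOAD_FAST_LOAD_FAST x,b → push -42,2. Stack: [-42, 2]
BINARY_OP + → -42 + 2 = -40. Stack: [-40]
STORE_FAST x → x=-40. Stack: []
LOAD_FAST i → push 1. Stack: [1]
LOAD_CONST → push 1. Stack: [1, 1]
BINARY_OP + → 1 + 1 = 2. Stack: [2]
STORE_FAST i → i=2. Stack: []
LOAD_FAST i → push 2. Stack: [2]
LOAD_CONST → push 3. Stack: [2, 3]
COMPARE_OP bool(<) → 2 vs 3 = True. Stack: [True]
POP_JUMP_IF_FALSE → pop True; no jump. Stack: []
LOAD_FAST_LOAD_FAST x,b → push -40,2. Stack: [-40, 2]
BINARY_OP + → -40 + 2 = -38. Stack: [-38]
STORE_FAST x → x=-38. Stack: []
LOAD_FAST i → push 2. Stack: [2]
LOAD_CONST → push 1. Stack: [2, 1]
BINARY_OP + → 2 + 1 = 3. Stack: [3]
STORE_FAST i → i=3. Stack: []
LOAD_FAST i → push 3. Stack: [3]
LOAD_CONST → push 3. Stack: [3, 3]
COMPARE_OP bool(<) → 3 vs 3 = False. Stack: [False]
POP_JUMP_IF_FALSE → pop False; jump. Stack: []
LOAD_FAST x → push -38. Stack: [-38]
RETURN_VALUE → return -38.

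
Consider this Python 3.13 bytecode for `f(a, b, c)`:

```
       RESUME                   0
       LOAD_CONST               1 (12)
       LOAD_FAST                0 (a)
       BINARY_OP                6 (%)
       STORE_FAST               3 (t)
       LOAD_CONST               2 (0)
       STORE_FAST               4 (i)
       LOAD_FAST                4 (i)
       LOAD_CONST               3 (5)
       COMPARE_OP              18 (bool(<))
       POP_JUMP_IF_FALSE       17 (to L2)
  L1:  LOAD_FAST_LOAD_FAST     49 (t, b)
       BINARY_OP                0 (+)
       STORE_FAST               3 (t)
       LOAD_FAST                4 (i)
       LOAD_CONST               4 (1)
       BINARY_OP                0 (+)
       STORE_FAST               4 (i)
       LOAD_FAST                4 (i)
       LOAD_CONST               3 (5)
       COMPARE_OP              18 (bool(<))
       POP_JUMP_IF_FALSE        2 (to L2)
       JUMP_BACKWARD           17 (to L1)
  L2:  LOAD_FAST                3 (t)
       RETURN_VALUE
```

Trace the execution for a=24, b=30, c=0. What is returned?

162

LOAD_CONST → push 12
LOAD_FAST a → push 24
BINARY_OP % → 12 % 24 = 12
STORE_FAST t → t=12
LOAD_CONST → push 0
STORE_FAST i → i=0
LOAD_FAST i → push 0
LOAD_CONST → push 5
COMPARE_OP bool(<) → 0 vs 5 = True
POP_JUMP_IF_FALSE → pop True; no jump
LOAD_FAST_LOAD_FAST t,b → push 12,30
BINARY_OP + → 12 + 30 = 42
STORE_FAST t → t=42
LOAD_FAST i → push 0
LOAD_CONST → push 1
BINARY_OP + → 0 + 1 = 1
STORE_FAST i → i=1
LOAD_FAST i → push 1
LOAD_CONST → push 5
COMPARE_OP bool(<) → 1 vs 5 = True
POP_JUMP_IF_FALSE → pop True; no jump
LOAD_FAST_LOAD_FAST t,b → push 42,30
BINARY_OP + → 42 + 30 = 72
STORE_FAST t → t=72
LOAD_FAST i → push 1
LOAD_CONST → push 1
BINARY_OP + → 1 + 1 = 2
STORE_FAST i → i=2
LOAD_FAST i → push 2
LOAD_CONST → push 5
COMPARE_OP bool(<) → 2 vs 5 = True
POP_JUMP_IF_FALSE → pop True; no jump
LOAD_FAST_LOAD_FAST t,b → push 72,30
BINARY_OP + → 72 + 30 = 102
STORE_FAST t → t=102
LOAD_FAST i → push 2
LOAD_CONST → push 1
BINARY_OP + → 2 + 1 = 3
STORE_FAST i → i=3
LOAD_FAST i → push 3
LOAD_CONST → push 5
COMPARE_OP bool(<) → 3 vs 5 = True
POP_JUMP_IF_FALSE → pop True; no jump
LOAD_FAST_LOAD_FAST t,b → push 102,30
BINARY_OP + → 102 + 30 = 132
STORE_FAST t → t=132
LOAD_FAST i → push 3
LOAD_CONST → push 1
BINARY_OP + → 3 + 1 = 4
STORE_FAST i → i=4
LOAD_FAST i → push 4
LOAD_CONST → push 5
COMPARE_OP bool(<) → 4 vs 5 = True
POP_JUMP_IF_FALSE → pop True; no jump
LOAD_FAST_LOAD_FAST t,b → push 132,30
BINARY_OP + → 132 + 30 = 162
STORE_FAST t → t=162
LOAD_FAST i → push 4
LOAD_CONST → push 1
BINARY_OP + → 4 + 1 = 5
STORE_FAST i → i=5
LOAD_FAST i → push 5
LOAD_CONST → push 5
COMPARE_OP bool(<) → 5 vs 5 = False
POP_JUMP_IF_FALSE → pop False; jump
LOAD_FAST t → push 162
RETURN_VALUE → return 162.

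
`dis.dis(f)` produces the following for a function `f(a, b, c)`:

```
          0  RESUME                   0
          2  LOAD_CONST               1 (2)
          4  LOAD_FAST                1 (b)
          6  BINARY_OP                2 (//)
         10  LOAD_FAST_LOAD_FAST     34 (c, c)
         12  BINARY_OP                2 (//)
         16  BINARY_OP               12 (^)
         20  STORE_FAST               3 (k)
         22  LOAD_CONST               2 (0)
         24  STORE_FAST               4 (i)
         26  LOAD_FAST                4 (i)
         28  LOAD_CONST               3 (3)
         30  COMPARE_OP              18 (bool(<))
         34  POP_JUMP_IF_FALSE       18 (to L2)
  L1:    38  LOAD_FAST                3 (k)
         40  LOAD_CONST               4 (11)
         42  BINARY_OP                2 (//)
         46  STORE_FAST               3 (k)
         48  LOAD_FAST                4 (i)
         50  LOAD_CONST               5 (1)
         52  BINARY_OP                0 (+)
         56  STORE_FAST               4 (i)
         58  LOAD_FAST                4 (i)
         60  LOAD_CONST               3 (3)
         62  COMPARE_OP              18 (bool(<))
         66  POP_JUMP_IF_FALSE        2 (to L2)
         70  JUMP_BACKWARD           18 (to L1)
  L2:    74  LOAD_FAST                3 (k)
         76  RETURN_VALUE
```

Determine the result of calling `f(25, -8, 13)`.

LOAD_CONST → push 2. Stack: [2]
LOAD_FAST b → push -8. Stack: [2, -8]
BINARY_OP // → 2 // -8 = -1. Stack: [-1]
LOAD_FAST_LOAD_FAST c,c → push 13,13. Stack: [-1, 13, 13]
BINARY_OP // → 13 // 13 = 1. Stack: [-1, 1]
BINARY_OP ^ → -1 ^ 1 = -2. Stack: [-2]
STORE_FAST k → k=-2. Stack: []
LOAD_CONST → push 0. Stack: [0]
STORE_FAST i → i=0. Stack: []
LOAD_FAST i → push 0. Stack: [0]
LOAD_CONST → push 3. Stack: [0, 3]
COMPARE_OP bool(<) → 0 vs 3 = True. Stack: [True]
POP_JUMP_IF_FALSE → pop True; no jump. Stack: []
LOAD_FAST k → push -2. Stack: [-2]
LOAD_CONST → push 11. Stack: [-2, 11]
BINARY_OP // → -2 // 11 = -1. Stack: [-1]
STORE_FAST k → k=-1. Stack: []
LOAD_FAST i → push 0. Stack: [0]
LOAD_CONST → push 1. Stack: [0, 1]
BINARY_OP + → 0 + 1 = 1. Stack: [1]
STORE_FAST i → i=1. Stack: []
LOAD_FAST i → push 1. Stack: [1]
LOAD_CONST → push 3. Stack: [1, 3]
COMPARE_OP bool(<) → 1 vs 3 = True. Stack: [True]
POP_JUMP_IF_FALSE → pop True; no jump. Stack: []
LOAD_FAST k → push -1. Stack: [-1]
LOAD_CONST → push 11. Stack: [-1, 11]
BINARY_OP // → -1 // 11 = -1. Stack: [-1]
STORE_FAST k → k=-1. Stack: []
LOAD_FAST i → push 1. Stack: [1]
LOAD_CONST → push 1. Stack: [1, 1]
BINARY_OP + → 1 + 1 = 2. Stack: [2]
STORE_FAST i → i=2. Stack: []
LOAD_FAST i → push 2. Stack: [2]
LOAD_CONST → push 3. Stack: [2, 3]
COMPARE_OP bool(<) → 2 vs 3 = True. Stack: [True]
POP_JUMP_IF_FALSE → pop True; no jump. Stack: []
LOAD_FAST k → push -1. Stack: [-1]
LOAD_CONST → push 11. Stack: [-1, 11]
BINARY_OP // → -1 // 11 = -1. Stack: [-1]
STORE_FAST k → k=-1. Stack: []
LOAD_FAST i → push 2. Stack: [2]
LOAD_CONST → push 1. Stack: [2, 1]
BINARY_OP + → 2 + 1 = 3. Stack: [3]
STORE_FAST i → i=3. Stack: []
LOAD_FAST i → push 3. Stack: [3]
LOAD_CONST → push 3. Stack: [3, 3]
COMPARE_OP bool(<) → 3 vs 3 = False. Stack: [False]
POP_JUMP_IF_FALSE → pop False; jump. Stack: []
LOAD_FAST k → push -1. Stack: [-1]
RETURN_VALUE → return -1.

-1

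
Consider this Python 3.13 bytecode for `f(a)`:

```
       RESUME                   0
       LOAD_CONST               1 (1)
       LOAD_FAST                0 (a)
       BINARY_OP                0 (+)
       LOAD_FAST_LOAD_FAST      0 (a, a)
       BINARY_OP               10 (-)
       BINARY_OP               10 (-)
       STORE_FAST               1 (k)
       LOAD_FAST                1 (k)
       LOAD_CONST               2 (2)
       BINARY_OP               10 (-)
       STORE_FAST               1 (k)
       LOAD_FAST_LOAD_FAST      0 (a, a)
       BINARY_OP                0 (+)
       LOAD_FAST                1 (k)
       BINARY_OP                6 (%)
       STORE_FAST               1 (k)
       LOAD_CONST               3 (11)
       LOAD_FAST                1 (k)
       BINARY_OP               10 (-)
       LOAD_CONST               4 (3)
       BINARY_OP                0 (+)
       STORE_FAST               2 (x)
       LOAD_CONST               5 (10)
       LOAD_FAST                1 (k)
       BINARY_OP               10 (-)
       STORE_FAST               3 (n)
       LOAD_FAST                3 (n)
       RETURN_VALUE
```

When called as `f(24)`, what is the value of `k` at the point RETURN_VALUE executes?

LOAD_CONST → push 1. Stack: [1]
LOAD_FAST a → push 24. Stack: [1, 24]
BINARY_OP + → 1 + 24 = 25. Stack: [25]
LOAD_FAST_LOAD_FAST a,a → push 24,24. Stack: [25, 24, 24]
BINARY_OP - → 24 - 24 = 0. Stack: [25, 0]
BINARY_OP - → 25 - 0 = 25. Stack: [25]
STORE_FAST k → k=25. Stack: []
LOAD_FAST k → push 25. Stack: [25]
LOAD_CONST → push 2. Stack: [25, 2]
BINARY_OP - → 25 - 2 = 23. Stack: [23]
STORE_FAST k → k=23. Stack: []
LOAD_FAST_LOAD_FAST a,a → push 24,24. Stack: [24, 24]
BINARY_OP + → 24 + 24 = 48. Stack: [48]
LOAD_FAST k → push 23. Stack: [48, 23]
BINARY_OP % → 48 % 23 = 2. Stack: [2]
STORE_FAST k → k=2. Stack: []
LOAD_CONST → push 11. Stack: [11]
LOAD_FAST k → push 2. Stack: [11, 2]
BINARY_OP - → 11 - 2 = 9. Stack: [9]
LOAD_CONST → push 3. Stack: [9, 3]
BINARY_OP + → 9 + 3 = 12. Stack: [12]
STORE_FAST x → x=12. Stack: []
LOAD_CONST → push 10. Stack: [10]
LOAD_FAST k → push 2. Stack: [10, 2]
BINARY_OP - → 10 - 2 = 8. Stack: [8]
STORE_FAST n → n=8. Stack: []
LOAD_FAST n → push 8. Stack: [8]
RETURN_VALUE → return 8.

2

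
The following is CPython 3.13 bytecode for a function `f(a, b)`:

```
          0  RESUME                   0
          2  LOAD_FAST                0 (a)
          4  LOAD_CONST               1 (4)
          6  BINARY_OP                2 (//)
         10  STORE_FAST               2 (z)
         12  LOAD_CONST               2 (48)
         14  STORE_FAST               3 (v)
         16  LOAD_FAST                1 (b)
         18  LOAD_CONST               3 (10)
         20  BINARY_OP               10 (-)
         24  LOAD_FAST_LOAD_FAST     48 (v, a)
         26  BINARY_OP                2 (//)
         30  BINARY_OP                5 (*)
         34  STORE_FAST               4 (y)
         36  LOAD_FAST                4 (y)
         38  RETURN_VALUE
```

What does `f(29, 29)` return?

19

LOAD_FAST a → push 29. Stack: [29]
LOAD_CONST → push 4. Stack: [29, 4]
BINARY_OP // → 29 // 4 = 7. Stack: [7]
STORE_FAST z → z=7. Stack: []
LOAD_CONST → push 48. Stack: [48]
STORE_FAST v → v=48. Stack: []
LOAD_FAST b → push 29. Stack: [29]
LOAD_CONST → push 10. Stack: [29, 10]
BINARY_OP - → 29 - 10 = 19. Stack: [19]
LOAD_FAST_LOAD_FAST v,a → push 48,29. Stack: [19, 48, 29]
BINARY_OP // → 48 // 29 = 1. Stack: [19, 1]
BINARY_OP * → 19 * 1 = 19. Stack: [19]
STORE_FAST y → y=19. Stack: []
LOAD_FAST y → push 19. Stack: [19]
RETURN_VALUE → return 19.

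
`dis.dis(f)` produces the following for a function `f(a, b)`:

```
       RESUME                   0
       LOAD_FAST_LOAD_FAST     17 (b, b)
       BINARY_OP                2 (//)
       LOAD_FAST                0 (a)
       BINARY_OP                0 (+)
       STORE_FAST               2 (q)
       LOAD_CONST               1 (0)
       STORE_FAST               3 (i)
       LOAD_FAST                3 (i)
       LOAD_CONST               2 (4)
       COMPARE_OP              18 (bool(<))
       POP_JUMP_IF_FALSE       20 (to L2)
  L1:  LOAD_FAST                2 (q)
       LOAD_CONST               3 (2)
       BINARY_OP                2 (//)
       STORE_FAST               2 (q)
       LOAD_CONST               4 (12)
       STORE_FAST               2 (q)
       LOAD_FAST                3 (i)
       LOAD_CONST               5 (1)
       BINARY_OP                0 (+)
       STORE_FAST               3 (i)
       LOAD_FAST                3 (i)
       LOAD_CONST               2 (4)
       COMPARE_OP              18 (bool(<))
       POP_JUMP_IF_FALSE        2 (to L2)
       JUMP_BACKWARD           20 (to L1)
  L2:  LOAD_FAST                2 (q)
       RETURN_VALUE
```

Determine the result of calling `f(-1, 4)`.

LOAD_FAST_LOAD_FAST b,b → push 4,4
BINARY_OP // → 4 // 4 = 1
LOAD_FAST a → push -1
BINARY_OP + → 1 + -1 = 0
STORE_FAST q → q=0
LOAD_CONST → push 0
STORE_FAST i → i=0
LOAD_FAST i → push 0
LOAD_CONST → push 4
COMPARE_OP bool(<) → 0 vs 4 = True
POP_JUMP_IF_FALSE → pop True; no jump
LOAD_FAST q → push 0
LOAD_CONST → push 2
BINARY_OP // → 0 // 2 = 0
STORE_FAST q → q=0
LOAD_CONST → push 12
STORE_FAST q → q=12
LOAD_FAST i → push 0
LOAD_CONST → push 1
BINARY_OP + → 0 + 1 = 1
STORE_FAST i → i=1
LOAD_FAST i → push 1
LOAD_CONST → push 4
COMPARE_OP bool(<) → 1 vs 4 = True
POP_JUMP_IF_FALSE → pop True; no jump
LOAD_FAST q → push 12
LOAD_CONST → push 2
BINARY_OP // → 12 // 2 = 6
STORE_FAST q → q=6
LOAD_CONST → push 12
STORE_FAST q → q=12
LOAD_FAST i → push 1
LOAD_CONST → push 1
BINARY_OP + → 1 + 1 = 2
STORE_FAST i → i=2
LOAD_FAST i → push 2
LOAD_CONST → push 4
COMPARE_OP bool(<) → 2 vs 4 = True
POP_JUMP_IF_FALSE → pop True; no jump
LOAD_FAST q → push 12
LOAD_CONST → push 2
BINARY_OP // → 12 // 2 = 6
STORE_FAST q → q=6
LOAD_CONST → push 12
STORE_FAST q → q=12
LOAD_FAST i → push 2
LOAD_CONST → push 1
BINARY_OP + → 2 + 1 = 3
STORE_FAST i → i=3
LOAD_FAST i → push 3
LOAD_CONST → push 4
COMPARE_OP bool(<) → 3 vs 4 = True
POP_JUMP_IF_FALSE → pop True; no jump
LOAD_FAST q → push 12
LOAD_CONST → push 2
BINARY_OP // → 12 // 2 = 6
STORE_FAST q → q=6
LOAD_CONST → push 12
STORE_FAST q → q=12
LOAD_FAST i → push 3
LOAD_CONST → push 1
BINARY_OP + → 3 + 1 = 4
STORE_FAST i → i=4
LOAD_FAST i → push 4
LOAD_CONST → push 4
COMPARE_OP bool(<) → 4 vs 4 = False
POP_JUMP_IF_FALSE → pop False; jump
LOAD_FAST q → push 12
RETURN_VALUE → return 12.

12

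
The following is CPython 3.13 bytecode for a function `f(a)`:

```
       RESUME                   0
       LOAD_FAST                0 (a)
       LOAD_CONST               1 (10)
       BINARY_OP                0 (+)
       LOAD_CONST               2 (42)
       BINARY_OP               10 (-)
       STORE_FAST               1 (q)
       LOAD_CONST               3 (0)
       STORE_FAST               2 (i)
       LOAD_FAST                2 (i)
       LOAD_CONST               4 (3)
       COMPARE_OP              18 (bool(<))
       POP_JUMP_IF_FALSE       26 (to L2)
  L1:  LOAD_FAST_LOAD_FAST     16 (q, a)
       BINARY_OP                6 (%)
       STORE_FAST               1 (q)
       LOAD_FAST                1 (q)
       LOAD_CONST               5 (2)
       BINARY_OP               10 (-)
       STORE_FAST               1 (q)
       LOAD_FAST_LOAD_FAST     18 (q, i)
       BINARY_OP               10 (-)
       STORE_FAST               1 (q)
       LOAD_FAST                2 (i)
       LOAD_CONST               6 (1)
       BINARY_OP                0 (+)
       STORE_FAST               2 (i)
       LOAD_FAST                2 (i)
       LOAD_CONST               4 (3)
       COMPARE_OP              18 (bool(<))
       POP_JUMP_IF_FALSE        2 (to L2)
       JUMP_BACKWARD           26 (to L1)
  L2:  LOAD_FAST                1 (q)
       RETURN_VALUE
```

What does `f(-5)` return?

LOAD_FAST a → push -5
LOAD_CONST → push 10
BINARY_OP + → -5 + 10 = 5
LOAD_CONST → push 42
BINARY_OP - → 5 - 42 = -37
STORE_FAST q → q=-37
LOAD_CONST → push 0
STORE_FAST i → i=0
LOAD_FAST i → push 0
LOAD_CONST → push 3
COMPARE_OP bool(<) → 0 vs 3 = True
POP_JUMP_IF_FALSE → pop True; no jump
LOAD_FAST_LOAD_FAST q,a → push -37,-5
BINARY_OP % → -37 % -5 = -2
STORE_FAST q → q=-2
LOAD_FAST q → push -2
LOAD_CONST → push 2
BINARY_OP - → -2 - 2 = -4
STORE_FAST q → q=-4
LOAD_FAST_LOAD_FAST q,i → push -4,0
BINARY_OP - → -4 - 0 = -4
STORE_FAST q → q=-4
LOAD_FAST i → push 0
LOAD_CONST → push 1
BINARY_OP + → 0 + 1 = 1
STORE_FAST i → i=1
LOAD_FAST i → push 1
LOAD_CONST → push 3
COMPARE_OP bool(<) → 1 vs 3 = True
POP_JUMP_IF_FALSE → pop True; no jump
LOAD_FAST_LOAD_FAST q,a → push -4,-5
BINARY_OP % → -4 % -5 = -4
STORE_FAST q → q=-4
LOAD_FAST q → push -4
LOAD_CONST → push 2
BINARY_OP - → -4 - 2 = -6
STORE_FAST q → q=-6
LOAD_FAST_LOAD_FAST q,i → push -6,1
BINARY_OP - → -6 - 1 = -7
STORE_FAST q → q=-7
LOAD_FAST i → push 1
LOAD_CONST → push 1
BINARY_OP + → 1 + 1 = 2
STORE_FAST i → i=2
LOAD_FAST i → push 2
LOAD_CONST → push 3
COMPARE_OP bool(<) → 2 vs 3 = True
POP_JUMP_IF_FALSE → pop True; no jump
LOAD_FAST_LOAD_FAST q,a → push -7,-5
BINARY_OP % → -7 % -5 = -2
STORE_FAST q → q=-2
LOAD_FAST q → push -2
LOAD_CONST → push 2
BINARY_OP - → -2 - 2 = -4
STORE_FAST q → q=-4
LOAD_FAST_LOAD_FAST q,i → push -4,2
BINARY_OP - → -4 - 2 = -6
STORE_FAST q → q=-6
LOAD_FAST i → push 2
LOAD_CONST → push 1
BINARY_OP + → 2 + 1 = 3
STORE_FAST i → i=3
LOAD_FAST i → push 3
LOAD_CONST → push 3
COMPARE_OP bool(<) → 3 vs 3 = False
POP_JUMP_IF_FALSE → pop False; jump
LOAD_FAST q → push -6
RETURN_VALUE → return -6.

-6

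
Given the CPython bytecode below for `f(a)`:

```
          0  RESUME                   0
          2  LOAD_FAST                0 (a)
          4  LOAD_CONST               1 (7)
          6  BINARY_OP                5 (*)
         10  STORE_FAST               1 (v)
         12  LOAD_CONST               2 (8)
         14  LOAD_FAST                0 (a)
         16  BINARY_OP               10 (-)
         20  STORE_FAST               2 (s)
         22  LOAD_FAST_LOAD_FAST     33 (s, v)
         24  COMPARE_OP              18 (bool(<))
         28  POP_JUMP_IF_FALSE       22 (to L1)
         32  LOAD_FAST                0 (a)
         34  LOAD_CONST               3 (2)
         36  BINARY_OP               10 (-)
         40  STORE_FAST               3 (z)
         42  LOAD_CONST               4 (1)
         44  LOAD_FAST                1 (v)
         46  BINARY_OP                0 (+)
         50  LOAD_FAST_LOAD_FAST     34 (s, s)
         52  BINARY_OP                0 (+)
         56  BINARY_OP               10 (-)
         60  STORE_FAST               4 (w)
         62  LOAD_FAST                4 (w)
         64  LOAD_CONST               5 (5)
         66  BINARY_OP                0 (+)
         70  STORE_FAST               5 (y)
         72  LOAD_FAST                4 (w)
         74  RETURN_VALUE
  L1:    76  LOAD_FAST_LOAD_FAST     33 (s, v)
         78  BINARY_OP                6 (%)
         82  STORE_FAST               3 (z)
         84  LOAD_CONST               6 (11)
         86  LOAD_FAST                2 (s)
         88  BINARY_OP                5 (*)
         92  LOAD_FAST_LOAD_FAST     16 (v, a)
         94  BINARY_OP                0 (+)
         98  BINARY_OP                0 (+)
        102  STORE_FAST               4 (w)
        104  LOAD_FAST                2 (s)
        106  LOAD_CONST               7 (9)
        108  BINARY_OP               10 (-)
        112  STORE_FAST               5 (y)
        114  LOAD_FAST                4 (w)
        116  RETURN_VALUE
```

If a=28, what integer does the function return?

237

LOAD_FAST a → push 28. Stack: [28]
LOAD_CONST → push 7. Stack: [28, 7]
BINARY_OP * → 28 * 7 = 196. Stack: [196]
STORE_FAST v → v=196. Stack: []
LOAD_CONST → push 8. Stack: [8]
LOAD_FAST a → push 28. Stack: [8, 28]
BINARY_OP - → 8 - 28 = -20. Stack: [-20]
STORE_FAST s → s=-20. Stack: []
LOAD_FAST_LOAD_FAST s,v → push -20,196. Stack: [-20, 196]
COMPARE_OP bool(<) → -20 vs 196 = True. Stack: [True]
POP_JUMP_IF_FALSE → pop True; no jump. Stack: []
LOAD_FAST a → push 28. Stack: [28]
LOAD_CONST → push 2. Stack: [28, 2]
BINARY_OP - → 28 - 2 = 26. Stack: [26]
STORE_FAST z → z=26. Stack: []
LOAD_CONST → push 1. Stack: [1]
LOAD_FAST v → push 196. Stack: [1, 196]
BINARY_OP + → 1 + 196 = 197. Stack: [197]
LOAD_FAST_LOAD_FAST s,s → push -20,-20. Stack: [197, -20, -20]
BINARY_OP + → -20 + -20 = -40. Stack: [197, -40]
BINARY_OP - → 197 - -40 = 237. Stack: [237]
STORE_FAST w → w=237. Stack: []
LOAD_FAST w → push 237. Stack: [237]
LOAD_CONST → push 5. Stack: [237, 5]
BINARY_OP + → 237 + 5 = 242. Stack: [242]
STORE_FAST y → y=242. Stack: []
LOAD_FAST w → push 237. Stack: [237]
RETURN_VALUE → return 237.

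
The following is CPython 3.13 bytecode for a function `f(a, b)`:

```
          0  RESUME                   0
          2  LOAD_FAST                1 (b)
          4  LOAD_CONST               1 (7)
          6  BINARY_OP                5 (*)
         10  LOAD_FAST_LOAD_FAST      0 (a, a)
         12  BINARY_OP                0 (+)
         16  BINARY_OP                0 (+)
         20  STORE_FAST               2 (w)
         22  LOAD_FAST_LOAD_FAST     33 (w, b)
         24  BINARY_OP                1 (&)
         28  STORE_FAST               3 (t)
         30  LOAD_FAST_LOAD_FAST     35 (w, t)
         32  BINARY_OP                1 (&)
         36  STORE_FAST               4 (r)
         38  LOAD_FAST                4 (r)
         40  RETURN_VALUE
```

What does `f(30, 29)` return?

LOAD_FAST b → push 29. Stack: [29]
LOAD_CONST → push 7. Stack: [29, 7]
BINARY_OP * → 29 * 7 = 203. Stack: [203]
LOAD_FAST_LOAD_FAST a,a → push 30,30. Stack: [203, 30, 30]
BINARY_OP + → 30 + 30 = 60. Stack: [203, 60]
BINARY_OP + → 203 + 60 = 263. Stack: [263]
STORE_FAST w → w=263. Stack: []
LOAD_FAST_LOAD_FAST w,b → push 263,29. Stack: [263, 29]
BINARY_OP & → 263 & 29 = 5. Stack: [5]
STORE_FAST t → t=5. Stack: []
LOAD_FAST_LOAD_FAST w,t → push 263,5. Stack: [263, 5]
BINARY_OP & → 263 & 5 = 5. Stack: [5]
STORE_FAST r → r=5. Stack: []
LOAD_FAST r → push 5. Stack: [5]
RETURN_VALUE → return 5.

5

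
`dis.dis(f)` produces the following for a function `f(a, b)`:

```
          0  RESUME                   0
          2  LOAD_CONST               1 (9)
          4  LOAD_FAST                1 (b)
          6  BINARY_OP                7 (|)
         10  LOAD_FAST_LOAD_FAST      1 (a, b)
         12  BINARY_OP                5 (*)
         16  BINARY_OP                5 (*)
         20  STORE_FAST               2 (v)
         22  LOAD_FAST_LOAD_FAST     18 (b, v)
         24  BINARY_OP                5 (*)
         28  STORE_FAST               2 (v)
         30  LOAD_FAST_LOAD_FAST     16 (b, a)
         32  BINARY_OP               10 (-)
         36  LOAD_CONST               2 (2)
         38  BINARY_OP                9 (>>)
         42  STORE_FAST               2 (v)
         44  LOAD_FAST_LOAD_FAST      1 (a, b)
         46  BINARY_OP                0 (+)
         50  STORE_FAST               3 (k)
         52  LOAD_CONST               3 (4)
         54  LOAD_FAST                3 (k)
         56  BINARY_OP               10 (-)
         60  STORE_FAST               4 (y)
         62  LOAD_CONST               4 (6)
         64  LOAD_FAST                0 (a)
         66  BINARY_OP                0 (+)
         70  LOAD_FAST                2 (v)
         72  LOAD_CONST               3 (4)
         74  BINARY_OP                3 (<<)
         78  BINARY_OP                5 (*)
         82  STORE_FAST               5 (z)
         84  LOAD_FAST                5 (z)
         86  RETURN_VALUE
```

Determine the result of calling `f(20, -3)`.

-2496

LOAD_CONST → push 9. Stack: [9]
LOAD_FAST b → push -3. Stack: [9, -3]
BINARY_OP | → 9 | -3 = -3. Stack: [-3]
LOAD_FAST_LOAD_FAST a,b → push 20,-3. Stack: [-3, 20, -3]
BINARY_OP * → 20 * -3 = -60. Stack: [-3, -60]
BINARY_OP * → -3 * -60 = 180. Stack: [180]
STORE_FAST v → v=180. Stack: []
LOAD_FAST_LOAD_FAST b,v → push -3,180. Stack: [-3, 180]
BINARY_OP * → -3 * 180 = -540. Stack: [-540]
STORE_FAST v → v=-540. Stack: []
LOAD_FAST_LOAD_FAST b,a → push -3,20. Stack: [-3, 20]
BINARY_OP - → -3 - 20 = -23. Stack: [-23]
LOAD_CONST → push 2. Stack: [-23, 2]
BINARY_OP >> → -23 >> 2 = -6. Stack: [-6]
STORE_FAST v → v=-6. Stack: []
LOAD_FAST_LOAD_FAST a,b → push 20,-3. Stack: [20, -3]
BINARY_OP + → 20 + -3 = 17. Stack: [17]
STORE_FAST k → k=17. Stack: []
LOAD_CONST → push 4. Stack: [4]
LOAD_FAST k → push 17. Stack: [4, 17]
BINARY_OP - → 4 - 17 = -13. Stack: [-13]
STORE_FAST y → y=-13. Stack: []
LOAD_CONST → push 6. Stack: [6]
LOAD_FAST a → push 20. Stack: [6, 20]
BINARY_OP + → 6 + 20 = 26. Stack: [26]
LOAD_FAST v → push -6. Stack: [26, -6]
LOAD_CONST → push 4. Stack: [26, -6, 4]
BINARY_OP << → -6 << 4 = -96. Stack: [26, -96]
BINARY_OP * → 26 * -96 = -2496. Stack: [-2496]
STORE_FAST z → z=-2496. Stack: []
LOAD_FAST z → push -2496. Stack: [-2496]
RETURN_VALUE → return -2496.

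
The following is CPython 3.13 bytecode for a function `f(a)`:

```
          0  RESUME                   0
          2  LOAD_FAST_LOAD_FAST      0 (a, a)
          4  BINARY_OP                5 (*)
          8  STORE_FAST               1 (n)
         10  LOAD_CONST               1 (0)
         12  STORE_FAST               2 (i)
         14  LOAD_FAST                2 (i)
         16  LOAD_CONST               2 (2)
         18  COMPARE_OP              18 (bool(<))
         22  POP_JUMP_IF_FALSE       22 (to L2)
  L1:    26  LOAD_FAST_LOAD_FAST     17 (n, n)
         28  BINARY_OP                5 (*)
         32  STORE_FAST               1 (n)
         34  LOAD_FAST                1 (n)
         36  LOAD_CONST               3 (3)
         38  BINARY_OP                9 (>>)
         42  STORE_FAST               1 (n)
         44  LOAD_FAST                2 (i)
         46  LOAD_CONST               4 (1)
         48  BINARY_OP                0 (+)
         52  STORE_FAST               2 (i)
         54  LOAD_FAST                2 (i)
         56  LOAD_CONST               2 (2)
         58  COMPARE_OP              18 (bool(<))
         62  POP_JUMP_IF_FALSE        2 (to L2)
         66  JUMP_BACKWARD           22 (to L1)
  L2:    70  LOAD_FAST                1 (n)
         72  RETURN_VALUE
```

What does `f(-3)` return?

LOAD_FAST_LOAD_FAST a,a → push -3,-3. Stack: [-3, -3]
BINARY_OP * → -3 * -3 = 9. Stack: [9]
STORE_FAST n → n=9. Stack: []
LOAD_CONST → push 0. Stack: [0]
STORE_FAST i → i=0. Stack: []
LOAD_FAST i → push 0. Stack: [0]
LOAD_CONST → push 2. Stack: [0, 2]
COMPARE_OP bool(<) → 0 vs 2 = True. Stack: [True]
POP_JUMP_IF_FALSE → pop True; no jump. Stack: []
LOAD_FAST_LOAD_FAST n,n → push 9,9. Stack: [9, 9]
BINARY_OP * → 9 * 9 = 81. Stack: [81]
STORE_FAST n → n=81. Stack: []
LOAD_FAST n → push 81. Stack: [81]
LOAD_CONST → push 3. Stack: [81, 3]
BINARY_OP >> → 81 >> 3 = 10. Stack: [10]
STORE_FAST n → n=10. Stack: []
LOAD_FAST i → push 0. Stack: [0]
LOAD_CONST → push 1. Stack: [0, 1]
BINARY_OP + → 0 + 1 = 1. Stack: [1]
STORE_FAST i → i=1. Stack: []
LOAD_FAST i → push 1. Stack: [1]
LOAD_CONST → push 2. Stack: [1, 2]
COMPARE_OP bool(<) → 1 vs 2 = True. Stack: [True]
POP_JUMP_IF_FALSE → pop True; no jump. Stack: []
LOAD_FAST_LOAD_FAST n,n → push 10,10. Stack: [10, 10]
BINARY_OP * → 10 * 10 = 100. Stack: [100]
STORE_FAST n → n=100. Stack: []
LOAD_FAST n → push 100. Stack: [100]
LOAD_CONST → push 3. Stack: [100, 3]
BINARY_OP >> → 100 >> 3 = 12. Stack: [12]
STORE_FAST n → n=12. Stack: []
LOAD_FAST i → push 1. Stack: [1]
LOAD_CONST → push 1. Stack: [1, 1]
BINARY_OP + → 1 + 1 = 2. Stack: [2]
STORE_FAST i → i=2. Stack: []
LOAD_FAST i → push 2. Stack: [2]
LOAD_CONST → push 2. Stack: [2, 2]
COMPARE_OP bool(<) → 2 vs 2 = False. Stack: [False]
POP_JUMP_IF_FALSE → pop False; jump. Stack: []
LOAD_FAST n → push 12. Stack: [12]
RETURN_VALUE → return 12.

12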